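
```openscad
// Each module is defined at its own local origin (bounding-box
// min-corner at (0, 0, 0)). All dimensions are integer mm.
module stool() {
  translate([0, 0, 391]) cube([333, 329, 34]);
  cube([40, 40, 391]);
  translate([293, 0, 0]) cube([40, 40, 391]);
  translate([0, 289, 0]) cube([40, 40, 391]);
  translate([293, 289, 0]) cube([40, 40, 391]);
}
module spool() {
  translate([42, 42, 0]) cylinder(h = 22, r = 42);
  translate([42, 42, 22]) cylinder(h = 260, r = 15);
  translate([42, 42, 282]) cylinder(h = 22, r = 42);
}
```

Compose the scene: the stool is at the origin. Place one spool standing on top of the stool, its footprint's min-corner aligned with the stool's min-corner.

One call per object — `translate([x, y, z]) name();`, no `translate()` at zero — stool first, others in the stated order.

stool();
translate([0, 0, 425]) spool();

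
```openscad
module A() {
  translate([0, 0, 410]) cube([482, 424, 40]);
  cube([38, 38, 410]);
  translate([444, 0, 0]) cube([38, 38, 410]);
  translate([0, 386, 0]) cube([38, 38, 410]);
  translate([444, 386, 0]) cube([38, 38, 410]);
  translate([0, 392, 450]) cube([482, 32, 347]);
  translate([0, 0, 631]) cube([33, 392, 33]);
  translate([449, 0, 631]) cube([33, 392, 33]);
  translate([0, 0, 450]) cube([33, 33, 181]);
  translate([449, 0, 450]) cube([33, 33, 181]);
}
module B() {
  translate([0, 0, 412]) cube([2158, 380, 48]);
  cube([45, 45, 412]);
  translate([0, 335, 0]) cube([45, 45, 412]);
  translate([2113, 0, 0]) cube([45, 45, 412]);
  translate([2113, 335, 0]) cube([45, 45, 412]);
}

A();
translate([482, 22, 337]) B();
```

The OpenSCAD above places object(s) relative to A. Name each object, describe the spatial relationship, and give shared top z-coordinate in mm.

A is a chair. B is a bench. The bench is beside the chair with their tops flush at z = 797. The shared top z-coordinate is 797 mm.

Both tops at z = 797 mm.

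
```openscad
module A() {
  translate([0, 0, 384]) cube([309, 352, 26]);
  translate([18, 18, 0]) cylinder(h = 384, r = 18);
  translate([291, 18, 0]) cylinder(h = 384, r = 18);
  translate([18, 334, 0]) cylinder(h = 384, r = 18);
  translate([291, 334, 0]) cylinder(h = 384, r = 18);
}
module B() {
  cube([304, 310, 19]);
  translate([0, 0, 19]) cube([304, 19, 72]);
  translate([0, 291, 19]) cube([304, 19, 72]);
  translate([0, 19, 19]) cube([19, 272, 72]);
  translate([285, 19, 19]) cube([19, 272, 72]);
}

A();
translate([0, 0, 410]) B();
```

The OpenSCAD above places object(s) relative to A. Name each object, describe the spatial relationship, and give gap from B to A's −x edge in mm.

A is a stool. B is an open box. The open box is on top of the stool. The gap from the open box to the stool's −x edge is 0 mm.

The open box's min-x is at 0; the stool's min-x is 0; gap = 0 mm.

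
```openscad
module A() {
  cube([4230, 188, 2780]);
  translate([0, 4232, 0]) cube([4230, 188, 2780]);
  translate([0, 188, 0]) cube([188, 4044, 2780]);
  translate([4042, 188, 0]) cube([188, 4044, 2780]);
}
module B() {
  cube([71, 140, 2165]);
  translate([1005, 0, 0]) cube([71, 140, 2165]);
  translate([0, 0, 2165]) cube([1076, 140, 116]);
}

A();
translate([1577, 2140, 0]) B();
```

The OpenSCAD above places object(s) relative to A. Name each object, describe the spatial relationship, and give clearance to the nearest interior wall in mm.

A is a house frame. B is a door frame. The door frame sits inside the house frame, centred. The clearance to the nearest interior wall is 1389 mm.

Clearances: x = 1389, y = 1952; minimum 1389 mm.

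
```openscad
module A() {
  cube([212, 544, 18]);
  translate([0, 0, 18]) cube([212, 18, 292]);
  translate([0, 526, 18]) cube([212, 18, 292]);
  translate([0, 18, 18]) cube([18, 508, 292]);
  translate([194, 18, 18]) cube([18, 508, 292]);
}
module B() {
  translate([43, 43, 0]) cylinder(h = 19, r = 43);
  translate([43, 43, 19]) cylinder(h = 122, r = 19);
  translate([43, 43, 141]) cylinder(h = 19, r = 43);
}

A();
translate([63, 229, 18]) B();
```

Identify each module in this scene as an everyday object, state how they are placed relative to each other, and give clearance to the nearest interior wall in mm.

Clearances: x = 45, y = 211; minimum 45 mm.

A is an open box. B is a spool. The spool sits inside the open box, centred. The clearance to the nearest interior wall is 45 mm.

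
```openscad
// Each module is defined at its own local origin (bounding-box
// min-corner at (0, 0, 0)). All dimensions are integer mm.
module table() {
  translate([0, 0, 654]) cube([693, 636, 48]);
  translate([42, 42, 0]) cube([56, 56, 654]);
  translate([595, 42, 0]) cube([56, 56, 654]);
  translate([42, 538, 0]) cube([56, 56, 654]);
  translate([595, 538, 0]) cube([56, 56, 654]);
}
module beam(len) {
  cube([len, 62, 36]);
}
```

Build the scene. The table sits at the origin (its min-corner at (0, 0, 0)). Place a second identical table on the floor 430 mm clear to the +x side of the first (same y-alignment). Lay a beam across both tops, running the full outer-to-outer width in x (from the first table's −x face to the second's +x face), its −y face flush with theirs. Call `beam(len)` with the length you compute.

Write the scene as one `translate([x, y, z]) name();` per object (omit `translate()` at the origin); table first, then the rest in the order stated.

table();
translate([1123, 0, 0]) table();
translate([0, 0, 702]) beam(1816);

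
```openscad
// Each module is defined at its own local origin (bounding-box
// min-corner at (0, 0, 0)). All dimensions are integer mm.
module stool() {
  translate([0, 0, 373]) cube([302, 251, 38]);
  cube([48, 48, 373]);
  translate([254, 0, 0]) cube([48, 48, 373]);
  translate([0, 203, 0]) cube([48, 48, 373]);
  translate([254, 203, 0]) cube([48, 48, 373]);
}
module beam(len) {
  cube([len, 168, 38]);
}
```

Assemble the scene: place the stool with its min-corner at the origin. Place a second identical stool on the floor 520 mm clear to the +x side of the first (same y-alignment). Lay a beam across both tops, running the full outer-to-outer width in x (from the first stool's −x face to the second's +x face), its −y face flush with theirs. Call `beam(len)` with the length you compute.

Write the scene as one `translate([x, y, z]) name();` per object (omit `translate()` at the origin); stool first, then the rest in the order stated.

stool();
translate([822, 0, 0]) stool();
translate([0, 0, 411]) beam(1124);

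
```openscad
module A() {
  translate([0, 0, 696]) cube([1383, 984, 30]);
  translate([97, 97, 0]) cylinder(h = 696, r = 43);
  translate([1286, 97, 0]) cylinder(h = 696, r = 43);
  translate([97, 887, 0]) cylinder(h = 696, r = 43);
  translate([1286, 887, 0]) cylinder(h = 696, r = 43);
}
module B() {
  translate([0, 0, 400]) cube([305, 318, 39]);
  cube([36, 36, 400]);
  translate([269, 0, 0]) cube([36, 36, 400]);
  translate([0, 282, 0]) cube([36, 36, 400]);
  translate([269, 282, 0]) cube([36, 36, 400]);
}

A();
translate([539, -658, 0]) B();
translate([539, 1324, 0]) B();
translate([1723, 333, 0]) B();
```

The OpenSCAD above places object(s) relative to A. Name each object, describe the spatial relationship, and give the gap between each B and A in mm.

Each stool's nearest face is 340 mm from the table's bounding box.

A is a table. B is a stool. Three stools sit around the table at the −y, +y, +x sides. The gap between each stool and the table is 340 mm.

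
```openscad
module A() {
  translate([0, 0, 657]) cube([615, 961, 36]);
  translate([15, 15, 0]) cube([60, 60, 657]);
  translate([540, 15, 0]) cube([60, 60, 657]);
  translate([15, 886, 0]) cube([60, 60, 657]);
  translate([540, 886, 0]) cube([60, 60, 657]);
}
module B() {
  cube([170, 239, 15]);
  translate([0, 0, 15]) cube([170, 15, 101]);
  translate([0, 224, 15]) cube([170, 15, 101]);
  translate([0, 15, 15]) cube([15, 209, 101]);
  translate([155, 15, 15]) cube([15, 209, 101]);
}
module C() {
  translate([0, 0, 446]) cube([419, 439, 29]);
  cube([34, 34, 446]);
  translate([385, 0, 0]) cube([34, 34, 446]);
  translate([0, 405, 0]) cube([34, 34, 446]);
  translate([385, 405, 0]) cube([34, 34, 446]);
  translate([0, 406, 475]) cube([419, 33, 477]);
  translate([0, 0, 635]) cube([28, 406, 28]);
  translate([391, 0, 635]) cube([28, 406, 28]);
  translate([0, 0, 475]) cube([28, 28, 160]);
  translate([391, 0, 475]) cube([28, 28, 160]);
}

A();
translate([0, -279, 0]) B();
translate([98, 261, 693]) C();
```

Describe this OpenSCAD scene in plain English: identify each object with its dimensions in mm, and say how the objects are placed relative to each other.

A is a table: top 615 mm (x) × 961 mm (y), 36 mm thick, upper face at z = 693 mm, on four 60×60 mm square legs, each inset 15 mm from the nearest pair of top edges, running from z = 0 to the bottom of the top.

B is an open-topped rectangular box: outside dimensions 170×239×116 mm, with a uniform wall and base thickness of 15 mm. The base is a full 170×239 slab on the floor; four walls sit on top of the base. The front and back walls (the −y and +y sides) span the full width; the two side walls fit between them.

C is a chair. The seat is a 419×439×29 mm slab with its top at z = 475 mm, on four 34×34 mm corner legs (flush with the seat edges, standing on z = 0). A flat backrest 33 mm thick, 477 mm tall, spans the full seat width and rises from the seat top along its +y edge, rear face flush with the rear of the seat. Two armrests of 28×28 mm section run along each side from the seat's front edge to the front of the backrest, top faces 188 mm above the seat top and outer faces flush with the seat's x-edges; a 28×28 mm post under the front of each armrest stands on the seat at the front corner.

The open box is on the floor beside the table on its −y side. The chair is on top of the table, centred.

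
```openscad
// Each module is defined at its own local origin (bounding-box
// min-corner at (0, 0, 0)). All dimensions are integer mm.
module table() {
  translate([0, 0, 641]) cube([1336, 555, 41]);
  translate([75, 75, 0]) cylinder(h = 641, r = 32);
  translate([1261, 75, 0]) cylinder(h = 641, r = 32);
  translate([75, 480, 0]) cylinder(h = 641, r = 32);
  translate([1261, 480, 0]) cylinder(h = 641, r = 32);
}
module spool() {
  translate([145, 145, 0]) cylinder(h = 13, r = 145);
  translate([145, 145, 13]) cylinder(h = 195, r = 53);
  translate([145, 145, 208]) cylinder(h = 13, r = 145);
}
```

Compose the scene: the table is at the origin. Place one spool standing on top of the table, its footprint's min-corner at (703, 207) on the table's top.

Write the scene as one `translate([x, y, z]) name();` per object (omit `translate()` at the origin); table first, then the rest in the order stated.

table();
translate([703, 207, 682]) spool();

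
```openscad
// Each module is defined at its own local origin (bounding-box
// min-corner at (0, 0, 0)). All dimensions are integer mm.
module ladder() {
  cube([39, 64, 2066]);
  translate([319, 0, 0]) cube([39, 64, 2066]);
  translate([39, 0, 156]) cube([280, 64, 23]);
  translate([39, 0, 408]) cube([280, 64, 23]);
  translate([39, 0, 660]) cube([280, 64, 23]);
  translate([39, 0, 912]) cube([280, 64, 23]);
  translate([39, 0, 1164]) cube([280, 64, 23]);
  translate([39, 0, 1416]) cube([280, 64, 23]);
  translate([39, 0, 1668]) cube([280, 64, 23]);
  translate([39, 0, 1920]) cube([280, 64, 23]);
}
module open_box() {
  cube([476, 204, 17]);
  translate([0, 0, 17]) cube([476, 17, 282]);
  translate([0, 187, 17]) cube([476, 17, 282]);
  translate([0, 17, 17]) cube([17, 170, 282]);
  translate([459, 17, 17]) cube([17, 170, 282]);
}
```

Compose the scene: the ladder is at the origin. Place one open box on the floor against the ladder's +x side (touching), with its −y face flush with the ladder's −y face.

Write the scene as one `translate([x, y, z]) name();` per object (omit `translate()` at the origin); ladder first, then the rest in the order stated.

ladder();
translate([358, 0, 0]) open_box();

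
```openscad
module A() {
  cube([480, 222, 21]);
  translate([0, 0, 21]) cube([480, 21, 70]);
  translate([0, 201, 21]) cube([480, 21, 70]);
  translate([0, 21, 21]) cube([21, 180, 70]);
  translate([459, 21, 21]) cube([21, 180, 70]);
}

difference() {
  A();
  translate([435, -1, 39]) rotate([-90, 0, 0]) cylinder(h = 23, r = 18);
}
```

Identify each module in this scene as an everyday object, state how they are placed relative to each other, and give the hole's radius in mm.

A is an open box. The open box has a circular hole through its front wall. The hole's radius is 18 mm.

The subtracted cylinder has r = 18 mm.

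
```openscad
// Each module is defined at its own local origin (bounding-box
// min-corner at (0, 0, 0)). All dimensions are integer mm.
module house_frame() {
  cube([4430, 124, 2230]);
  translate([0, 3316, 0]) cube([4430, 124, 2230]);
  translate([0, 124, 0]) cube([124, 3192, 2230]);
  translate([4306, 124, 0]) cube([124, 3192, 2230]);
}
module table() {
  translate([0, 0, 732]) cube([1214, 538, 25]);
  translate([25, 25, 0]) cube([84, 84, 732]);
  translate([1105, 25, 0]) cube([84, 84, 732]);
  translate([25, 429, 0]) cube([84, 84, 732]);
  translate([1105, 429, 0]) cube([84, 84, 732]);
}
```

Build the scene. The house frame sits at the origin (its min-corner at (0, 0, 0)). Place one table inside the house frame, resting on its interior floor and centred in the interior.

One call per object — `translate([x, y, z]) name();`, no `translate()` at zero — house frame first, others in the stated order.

house_frame();
translate([1608, 1451, 0]) table();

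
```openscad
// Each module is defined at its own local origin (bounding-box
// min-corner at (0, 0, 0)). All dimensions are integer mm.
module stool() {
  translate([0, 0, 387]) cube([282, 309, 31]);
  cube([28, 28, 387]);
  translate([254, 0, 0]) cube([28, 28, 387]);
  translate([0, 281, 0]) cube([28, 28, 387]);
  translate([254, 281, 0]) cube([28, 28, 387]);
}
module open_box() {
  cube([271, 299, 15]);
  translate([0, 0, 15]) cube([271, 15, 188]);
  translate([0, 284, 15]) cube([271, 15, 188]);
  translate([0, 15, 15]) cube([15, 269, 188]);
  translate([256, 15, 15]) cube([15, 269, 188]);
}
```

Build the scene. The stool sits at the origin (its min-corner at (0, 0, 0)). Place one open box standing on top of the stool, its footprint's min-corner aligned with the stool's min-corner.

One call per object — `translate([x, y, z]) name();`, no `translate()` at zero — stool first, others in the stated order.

stool();
translate([0, 0, 418]) open_box();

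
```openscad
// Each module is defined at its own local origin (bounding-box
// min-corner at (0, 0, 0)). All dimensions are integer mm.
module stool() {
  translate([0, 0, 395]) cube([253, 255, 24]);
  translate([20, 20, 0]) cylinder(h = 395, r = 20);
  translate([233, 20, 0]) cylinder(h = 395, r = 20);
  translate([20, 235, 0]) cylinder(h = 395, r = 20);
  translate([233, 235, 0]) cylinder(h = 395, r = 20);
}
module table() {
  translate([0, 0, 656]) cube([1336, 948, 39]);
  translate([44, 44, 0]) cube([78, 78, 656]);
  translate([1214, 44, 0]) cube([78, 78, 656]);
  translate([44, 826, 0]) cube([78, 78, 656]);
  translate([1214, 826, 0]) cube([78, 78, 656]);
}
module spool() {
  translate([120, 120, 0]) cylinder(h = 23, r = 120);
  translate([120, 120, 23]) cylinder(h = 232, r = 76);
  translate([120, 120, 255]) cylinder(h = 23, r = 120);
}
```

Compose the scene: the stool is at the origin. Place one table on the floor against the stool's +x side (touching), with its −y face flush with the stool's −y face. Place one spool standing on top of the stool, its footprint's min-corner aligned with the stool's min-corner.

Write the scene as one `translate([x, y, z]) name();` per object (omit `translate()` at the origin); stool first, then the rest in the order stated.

stool();
translate([253, 0, 0]) table();
translate([0, 0, 419]) spool();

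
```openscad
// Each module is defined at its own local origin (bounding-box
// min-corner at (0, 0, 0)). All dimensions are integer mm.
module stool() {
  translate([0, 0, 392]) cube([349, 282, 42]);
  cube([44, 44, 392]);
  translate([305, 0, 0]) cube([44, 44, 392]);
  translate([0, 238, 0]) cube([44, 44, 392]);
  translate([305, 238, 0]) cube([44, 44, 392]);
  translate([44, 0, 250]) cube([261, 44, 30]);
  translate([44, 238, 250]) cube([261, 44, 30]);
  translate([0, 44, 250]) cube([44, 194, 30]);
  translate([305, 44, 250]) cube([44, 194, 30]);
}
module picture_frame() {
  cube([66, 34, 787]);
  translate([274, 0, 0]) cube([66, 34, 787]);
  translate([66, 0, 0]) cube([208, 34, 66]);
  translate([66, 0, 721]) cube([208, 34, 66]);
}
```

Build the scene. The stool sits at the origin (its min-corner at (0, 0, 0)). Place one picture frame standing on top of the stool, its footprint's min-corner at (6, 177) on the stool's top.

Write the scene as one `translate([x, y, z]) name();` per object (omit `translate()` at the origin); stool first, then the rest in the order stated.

stool();
translate([6, 177, 434]) picture_frame();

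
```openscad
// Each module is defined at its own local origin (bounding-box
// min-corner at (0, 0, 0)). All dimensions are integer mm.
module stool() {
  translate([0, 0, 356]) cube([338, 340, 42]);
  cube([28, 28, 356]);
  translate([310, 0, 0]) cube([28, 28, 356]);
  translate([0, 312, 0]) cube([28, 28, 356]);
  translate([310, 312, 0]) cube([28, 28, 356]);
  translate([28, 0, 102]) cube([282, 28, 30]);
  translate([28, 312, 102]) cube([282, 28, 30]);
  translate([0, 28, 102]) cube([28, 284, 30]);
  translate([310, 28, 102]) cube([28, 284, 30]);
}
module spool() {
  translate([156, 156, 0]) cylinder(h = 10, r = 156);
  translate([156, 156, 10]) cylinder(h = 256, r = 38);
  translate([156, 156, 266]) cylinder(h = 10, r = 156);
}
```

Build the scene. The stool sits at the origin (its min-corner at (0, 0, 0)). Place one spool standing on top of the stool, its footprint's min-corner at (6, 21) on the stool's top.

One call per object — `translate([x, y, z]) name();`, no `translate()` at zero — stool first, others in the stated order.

stool();
translate([6, 21, 398]) spool();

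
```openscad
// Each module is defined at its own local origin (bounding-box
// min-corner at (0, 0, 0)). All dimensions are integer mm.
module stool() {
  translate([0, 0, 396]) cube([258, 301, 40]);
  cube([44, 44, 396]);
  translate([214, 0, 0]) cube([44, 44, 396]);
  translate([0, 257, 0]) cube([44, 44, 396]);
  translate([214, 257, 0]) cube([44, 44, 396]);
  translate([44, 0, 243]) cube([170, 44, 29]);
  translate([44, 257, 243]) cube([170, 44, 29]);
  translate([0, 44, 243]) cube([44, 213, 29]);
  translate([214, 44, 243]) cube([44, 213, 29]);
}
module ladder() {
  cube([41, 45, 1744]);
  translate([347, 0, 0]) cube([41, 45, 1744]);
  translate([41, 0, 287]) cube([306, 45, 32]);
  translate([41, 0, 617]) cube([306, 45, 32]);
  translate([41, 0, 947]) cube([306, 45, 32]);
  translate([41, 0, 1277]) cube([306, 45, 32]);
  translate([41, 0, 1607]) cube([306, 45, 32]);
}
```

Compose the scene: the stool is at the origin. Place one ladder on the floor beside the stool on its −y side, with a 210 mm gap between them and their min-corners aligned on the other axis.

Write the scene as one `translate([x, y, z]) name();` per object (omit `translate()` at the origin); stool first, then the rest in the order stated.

stool();
translate([0, -255, 0]) ladder();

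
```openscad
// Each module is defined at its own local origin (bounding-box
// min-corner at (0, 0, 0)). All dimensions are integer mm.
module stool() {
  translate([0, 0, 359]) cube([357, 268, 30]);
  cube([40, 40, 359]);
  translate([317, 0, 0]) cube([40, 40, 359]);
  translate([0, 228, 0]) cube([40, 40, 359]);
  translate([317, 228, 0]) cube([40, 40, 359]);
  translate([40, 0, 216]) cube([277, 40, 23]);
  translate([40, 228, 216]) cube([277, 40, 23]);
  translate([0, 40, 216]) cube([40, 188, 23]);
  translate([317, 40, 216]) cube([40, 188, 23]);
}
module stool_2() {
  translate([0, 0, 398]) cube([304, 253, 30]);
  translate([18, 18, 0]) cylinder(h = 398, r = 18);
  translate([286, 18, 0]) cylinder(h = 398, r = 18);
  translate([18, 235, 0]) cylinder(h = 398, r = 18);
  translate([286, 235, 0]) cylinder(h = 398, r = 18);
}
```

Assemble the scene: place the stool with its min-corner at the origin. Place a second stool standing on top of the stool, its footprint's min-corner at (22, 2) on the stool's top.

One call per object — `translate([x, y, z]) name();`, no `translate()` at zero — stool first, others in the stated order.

stool();
translate([22, 2, 389]) stool_2();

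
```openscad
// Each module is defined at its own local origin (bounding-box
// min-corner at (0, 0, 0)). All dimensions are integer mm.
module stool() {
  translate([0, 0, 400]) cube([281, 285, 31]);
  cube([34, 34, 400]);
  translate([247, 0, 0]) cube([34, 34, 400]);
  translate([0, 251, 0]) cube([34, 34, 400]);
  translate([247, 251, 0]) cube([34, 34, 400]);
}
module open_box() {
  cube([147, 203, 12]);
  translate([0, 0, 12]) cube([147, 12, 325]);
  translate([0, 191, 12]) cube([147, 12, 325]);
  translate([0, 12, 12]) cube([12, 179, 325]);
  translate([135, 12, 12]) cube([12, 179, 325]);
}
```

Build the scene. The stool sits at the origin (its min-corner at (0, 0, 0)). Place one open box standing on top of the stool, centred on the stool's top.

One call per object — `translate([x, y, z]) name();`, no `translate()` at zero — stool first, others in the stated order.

stool();
translate([67, 41, 431]) open_box();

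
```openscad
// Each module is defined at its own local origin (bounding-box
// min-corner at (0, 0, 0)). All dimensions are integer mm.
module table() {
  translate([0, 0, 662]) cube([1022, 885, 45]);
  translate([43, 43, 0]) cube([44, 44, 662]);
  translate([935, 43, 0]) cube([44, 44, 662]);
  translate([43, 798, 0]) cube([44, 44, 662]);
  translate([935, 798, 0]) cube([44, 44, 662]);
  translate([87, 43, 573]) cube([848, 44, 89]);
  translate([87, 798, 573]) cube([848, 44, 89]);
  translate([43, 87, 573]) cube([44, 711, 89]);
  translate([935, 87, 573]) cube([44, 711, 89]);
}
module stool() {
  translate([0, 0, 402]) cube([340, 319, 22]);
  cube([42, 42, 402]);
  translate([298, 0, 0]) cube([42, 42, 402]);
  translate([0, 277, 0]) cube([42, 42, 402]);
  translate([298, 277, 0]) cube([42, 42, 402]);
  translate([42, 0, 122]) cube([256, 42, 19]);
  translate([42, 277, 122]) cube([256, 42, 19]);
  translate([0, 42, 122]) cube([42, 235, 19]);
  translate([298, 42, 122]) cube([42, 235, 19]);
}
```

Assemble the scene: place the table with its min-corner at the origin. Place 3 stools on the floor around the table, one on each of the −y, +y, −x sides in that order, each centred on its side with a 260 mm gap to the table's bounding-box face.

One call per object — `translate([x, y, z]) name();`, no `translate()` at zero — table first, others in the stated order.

table();
translate([341, -579, 0]) stool();
translate([341, 1145, 0]) stool();
translate([-600, 283, 0]) stool();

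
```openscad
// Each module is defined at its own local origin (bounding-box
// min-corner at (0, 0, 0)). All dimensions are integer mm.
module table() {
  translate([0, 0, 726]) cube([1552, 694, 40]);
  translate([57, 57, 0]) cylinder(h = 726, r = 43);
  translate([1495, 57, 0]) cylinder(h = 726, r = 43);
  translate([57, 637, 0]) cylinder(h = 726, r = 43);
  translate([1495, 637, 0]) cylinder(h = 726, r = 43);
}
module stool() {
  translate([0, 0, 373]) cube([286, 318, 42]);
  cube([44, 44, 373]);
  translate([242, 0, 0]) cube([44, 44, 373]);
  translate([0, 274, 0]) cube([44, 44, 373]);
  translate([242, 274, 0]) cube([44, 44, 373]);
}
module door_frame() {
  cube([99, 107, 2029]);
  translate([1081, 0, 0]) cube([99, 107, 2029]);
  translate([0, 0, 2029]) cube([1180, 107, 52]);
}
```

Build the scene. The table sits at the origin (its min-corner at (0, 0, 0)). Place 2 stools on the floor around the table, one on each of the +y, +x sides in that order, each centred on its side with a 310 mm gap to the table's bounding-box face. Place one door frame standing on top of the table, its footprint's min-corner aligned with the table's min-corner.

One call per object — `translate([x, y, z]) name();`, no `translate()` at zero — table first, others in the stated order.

table();
translate([633, 1004, 0]) stool();
translate([1862, 188, 0]) stool();
translate([0, 0, 766]) door_frame();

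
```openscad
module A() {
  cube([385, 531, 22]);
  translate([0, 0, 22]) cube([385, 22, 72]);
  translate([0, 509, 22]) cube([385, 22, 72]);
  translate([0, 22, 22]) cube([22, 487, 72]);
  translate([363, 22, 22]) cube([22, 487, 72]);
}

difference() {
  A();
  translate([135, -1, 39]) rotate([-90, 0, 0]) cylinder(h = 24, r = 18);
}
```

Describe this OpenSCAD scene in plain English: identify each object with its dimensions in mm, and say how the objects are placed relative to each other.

A is an open storage box with external size 385×531×94 mm and wall thickness 22 mm (the base is also 22 mm thick). The base covers the whole footprint; the four walls stand on the base, with the y-facing walls full-width and the x-facing walls fitting between their inner faces.

The open box has a circular hole of radius 18 mm through its front wall, centred at (x = 135, z = 39).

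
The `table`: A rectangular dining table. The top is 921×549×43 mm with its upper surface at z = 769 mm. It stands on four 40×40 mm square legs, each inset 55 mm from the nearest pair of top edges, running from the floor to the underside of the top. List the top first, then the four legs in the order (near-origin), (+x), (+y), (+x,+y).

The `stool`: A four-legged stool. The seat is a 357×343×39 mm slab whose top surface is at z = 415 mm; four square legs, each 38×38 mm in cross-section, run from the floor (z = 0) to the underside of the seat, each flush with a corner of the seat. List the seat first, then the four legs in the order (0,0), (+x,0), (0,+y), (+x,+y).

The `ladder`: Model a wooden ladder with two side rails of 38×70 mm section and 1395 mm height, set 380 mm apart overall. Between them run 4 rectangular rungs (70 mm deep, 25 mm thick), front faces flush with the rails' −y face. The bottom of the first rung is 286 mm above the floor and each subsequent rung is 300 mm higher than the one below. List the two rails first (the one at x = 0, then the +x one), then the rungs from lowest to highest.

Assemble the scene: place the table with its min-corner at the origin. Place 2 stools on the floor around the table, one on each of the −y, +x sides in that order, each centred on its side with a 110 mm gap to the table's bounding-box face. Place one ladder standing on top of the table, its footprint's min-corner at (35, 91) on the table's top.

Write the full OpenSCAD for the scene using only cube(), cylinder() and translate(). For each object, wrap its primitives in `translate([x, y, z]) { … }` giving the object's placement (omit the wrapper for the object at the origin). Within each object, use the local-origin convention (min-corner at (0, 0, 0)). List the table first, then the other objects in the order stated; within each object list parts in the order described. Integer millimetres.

translate([0, 0, 726]) cube([921, 549, 43]);
translate([55, 55, 0]) cube([40, 40, 726]);
translate([826, 55, 0]) cube([40, 40, 726]);
translate([55, 454, 0]) cube([40, 40, 726]);
translate([826, 454, 0]) cube([40, 40, 726]);
translate([282, -453, 0]) {
  translate([0, 0, 376]) cube([357, 343, 39]);
  cube([38, 38, 376]);
  translate([319, 0, 0]) cube([38, 38, 376]);
  translate([0, 305, 0]) cube([38, 38, 376]);
  translate([319, 305, 0]) cube([38, 38, 376]);
}
translate([1031, 103, 0]) {
  translate([0, 0, 376]) cube([357, 343, 39]);
  cube([38, 38, 376]);
  translate([319, 0, 0]) cube([38, 38, 376]);
  translate([0, 305, 0]) cube([38, 38, 376]);
  translate([319, 305, 0]) cube([38, 38, 376]);
}
translate([35, 91, 769]) {
  cube([38, 70, 1395]);
  translate([342, 0, 0]) cube([38, 70, 1395]);
  translate([38, 0, 286]) cube([304, 70, 25]);
  translate([38, 0, 586]) cube([304, 70, 25]);
  translate([38, 0, 886]) cube([304, 70, 25]);
  translate([38, 0, 1186]) cube([304, 70, 25]);
}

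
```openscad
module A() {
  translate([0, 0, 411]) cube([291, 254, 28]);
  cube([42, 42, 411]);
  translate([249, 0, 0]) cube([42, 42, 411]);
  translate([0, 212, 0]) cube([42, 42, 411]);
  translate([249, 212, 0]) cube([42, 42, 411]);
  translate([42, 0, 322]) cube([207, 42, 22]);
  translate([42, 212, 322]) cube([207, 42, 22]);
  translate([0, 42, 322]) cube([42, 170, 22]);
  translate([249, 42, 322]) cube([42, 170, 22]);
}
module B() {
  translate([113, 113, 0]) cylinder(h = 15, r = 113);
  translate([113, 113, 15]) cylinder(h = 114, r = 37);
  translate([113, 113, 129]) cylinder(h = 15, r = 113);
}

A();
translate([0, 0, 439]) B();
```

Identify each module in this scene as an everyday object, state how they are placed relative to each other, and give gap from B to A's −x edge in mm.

The spool's min-x is at 0; the stool's min-x is 0; gap = 0 mm.

A is a stool. B is a spool. The spool is on top of the stool. The gap from the spool to the stool's −x edge is 0 mm.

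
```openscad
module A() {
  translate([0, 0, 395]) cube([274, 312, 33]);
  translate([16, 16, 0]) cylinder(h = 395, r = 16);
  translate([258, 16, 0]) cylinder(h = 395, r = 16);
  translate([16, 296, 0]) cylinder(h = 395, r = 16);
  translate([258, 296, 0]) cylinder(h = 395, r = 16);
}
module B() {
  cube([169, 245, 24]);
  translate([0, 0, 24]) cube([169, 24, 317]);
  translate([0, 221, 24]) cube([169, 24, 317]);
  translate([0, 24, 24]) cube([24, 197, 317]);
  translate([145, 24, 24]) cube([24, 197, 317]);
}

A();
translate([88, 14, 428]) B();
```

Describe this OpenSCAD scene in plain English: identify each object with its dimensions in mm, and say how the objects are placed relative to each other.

A is a four-legged stool. The seat is 274×312 mm, 33 mm thick, top at z = 428 mm. It stands on four round legs, each 32 mm in diameter, from z = 0 to the seat underside, each leg's axis is inset half a diameter from the nearest pair of seat edges (so the leg's bounding box is flush with the corner).

B is an open-topped rectangular box: outside dimensions 169×245×341 mm, with a uniform wall and base thickness of 24 mm. The base is a full 169×245 slab on the floor; four walls sit on top of the base. The front and back walls (the −y and +y sides) span the full width; the two side walls fit between them.

The open box is on top of the stool.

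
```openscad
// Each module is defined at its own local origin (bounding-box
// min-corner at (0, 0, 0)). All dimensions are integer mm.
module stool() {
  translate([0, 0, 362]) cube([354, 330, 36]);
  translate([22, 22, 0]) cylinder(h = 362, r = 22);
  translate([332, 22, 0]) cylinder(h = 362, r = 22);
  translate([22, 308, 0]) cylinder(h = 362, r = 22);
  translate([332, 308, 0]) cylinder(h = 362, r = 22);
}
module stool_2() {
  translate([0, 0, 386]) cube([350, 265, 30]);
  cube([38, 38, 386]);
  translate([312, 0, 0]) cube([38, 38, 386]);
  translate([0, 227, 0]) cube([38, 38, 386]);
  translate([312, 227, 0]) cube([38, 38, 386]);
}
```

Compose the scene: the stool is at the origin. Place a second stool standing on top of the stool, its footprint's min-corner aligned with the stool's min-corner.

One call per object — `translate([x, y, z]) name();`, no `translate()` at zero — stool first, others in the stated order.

stool();
translate([0, 0, 398]) stool_2();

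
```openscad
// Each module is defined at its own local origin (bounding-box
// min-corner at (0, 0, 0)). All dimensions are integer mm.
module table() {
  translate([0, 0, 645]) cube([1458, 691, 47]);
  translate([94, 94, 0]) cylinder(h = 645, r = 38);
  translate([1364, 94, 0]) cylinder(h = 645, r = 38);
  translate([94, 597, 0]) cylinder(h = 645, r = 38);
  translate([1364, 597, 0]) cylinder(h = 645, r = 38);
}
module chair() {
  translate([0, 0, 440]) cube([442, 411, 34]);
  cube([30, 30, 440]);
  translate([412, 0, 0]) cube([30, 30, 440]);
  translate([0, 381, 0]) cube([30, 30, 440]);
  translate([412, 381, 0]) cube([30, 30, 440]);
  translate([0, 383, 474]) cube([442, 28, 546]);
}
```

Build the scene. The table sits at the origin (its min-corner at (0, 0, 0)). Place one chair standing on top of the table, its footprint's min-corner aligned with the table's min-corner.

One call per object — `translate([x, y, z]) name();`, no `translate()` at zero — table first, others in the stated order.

table();
translate([0, 0, 692]) chair();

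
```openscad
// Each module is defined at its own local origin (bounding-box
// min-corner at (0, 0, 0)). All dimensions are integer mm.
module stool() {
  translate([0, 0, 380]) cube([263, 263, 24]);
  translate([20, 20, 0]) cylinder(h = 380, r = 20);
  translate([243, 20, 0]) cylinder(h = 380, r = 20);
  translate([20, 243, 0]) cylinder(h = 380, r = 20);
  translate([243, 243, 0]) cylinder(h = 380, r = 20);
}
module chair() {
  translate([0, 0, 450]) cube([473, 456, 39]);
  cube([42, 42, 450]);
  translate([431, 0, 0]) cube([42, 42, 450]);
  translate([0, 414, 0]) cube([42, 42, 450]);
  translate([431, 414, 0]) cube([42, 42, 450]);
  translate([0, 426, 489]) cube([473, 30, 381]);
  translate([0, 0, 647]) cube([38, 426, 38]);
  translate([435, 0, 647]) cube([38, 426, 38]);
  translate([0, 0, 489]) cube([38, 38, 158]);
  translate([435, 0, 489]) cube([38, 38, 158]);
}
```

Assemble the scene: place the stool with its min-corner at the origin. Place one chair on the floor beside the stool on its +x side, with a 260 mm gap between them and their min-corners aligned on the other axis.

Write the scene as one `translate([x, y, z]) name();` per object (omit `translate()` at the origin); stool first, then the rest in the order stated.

stool();
translate([523, 0, 0]) chair();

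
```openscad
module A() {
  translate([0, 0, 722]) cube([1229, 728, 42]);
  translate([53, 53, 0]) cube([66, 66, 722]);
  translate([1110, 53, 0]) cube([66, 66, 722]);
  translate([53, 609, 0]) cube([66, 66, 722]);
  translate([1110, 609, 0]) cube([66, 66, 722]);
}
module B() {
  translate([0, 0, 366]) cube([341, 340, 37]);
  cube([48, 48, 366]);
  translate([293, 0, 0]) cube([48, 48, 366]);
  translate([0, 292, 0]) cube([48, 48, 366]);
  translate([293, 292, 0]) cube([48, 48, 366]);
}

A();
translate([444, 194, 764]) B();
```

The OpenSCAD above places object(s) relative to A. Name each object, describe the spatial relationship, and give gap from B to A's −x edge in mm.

A is a table. B is a stool. The stool is on top of the table, centred. The gap from the stool to the table's −x edge is 444 mm.

The stool's min-x is at 444; the table's min-x is 0; gap = 444 mm.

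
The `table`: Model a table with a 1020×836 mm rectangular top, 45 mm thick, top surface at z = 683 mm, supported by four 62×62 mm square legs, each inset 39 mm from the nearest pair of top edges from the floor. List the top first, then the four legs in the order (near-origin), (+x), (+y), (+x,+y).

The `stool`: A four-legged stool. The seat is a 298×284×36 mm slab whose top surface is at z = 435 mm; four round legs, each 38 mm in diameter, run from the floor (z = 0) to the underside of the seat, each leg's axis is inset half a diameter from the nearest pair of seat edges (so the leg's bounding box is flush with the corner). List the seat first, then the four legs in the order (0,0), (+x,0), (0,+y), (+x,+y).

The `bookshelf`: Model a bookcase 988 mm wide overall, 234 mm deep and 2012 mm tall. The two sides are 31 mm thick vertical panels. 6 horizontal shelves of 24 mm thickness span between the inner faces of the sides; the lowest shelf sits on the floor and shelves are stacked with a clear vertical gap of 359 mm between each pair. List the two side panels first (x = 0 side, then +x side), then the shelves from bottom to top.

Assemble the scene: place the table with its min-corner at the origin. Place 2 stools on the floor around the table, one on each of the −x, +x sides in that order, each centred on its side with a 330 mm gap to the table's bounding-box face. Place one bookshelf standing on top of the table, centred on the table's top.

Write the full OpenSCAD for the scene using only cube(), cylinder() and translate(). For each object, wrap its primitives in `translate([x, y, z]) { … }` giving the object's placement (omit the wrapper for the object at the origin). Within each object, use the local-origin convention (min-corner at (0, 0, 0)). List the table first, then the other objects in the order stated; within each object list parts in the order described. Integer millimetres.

translate([0, 0, 638]) cube([1020, 836, 45]);
translate([39, 39, 0]) cube([62, 62, 638]);
translate([919, 39, 0]) cube([62, 62, 638]);
translate([39, 735, 0]) cube([62, 62, 638]);
translate([919, 735, 0]) cube([62, 62, 638]);
translate([-628, 276, 0]) {
  translate([0, 0, 399]) cube([298, 284, 36]);
  translate([19, 19, 0]) cylinder(h = 399, r = 19);
  translate([279, 19, 0]) cylinder(h = 399, r = 19);
  translate([19, 265, 0]) cylinder(h = 399, r = 19);
  translate([279, 265, 0]) cylinder(h = 399, r = 19);
}
translate([1350, 276, 0]) {
  translate([0, 0, 399]) cube([298, 284, 36]);
  translate([19, 19, 0]) cylinder(h = 399, r = 19);
  translate([279, 19, 0]) cylinder(h = 399, r = 19);
  translate([19, 265, 0]) cylinder(h = 399, r = 19);
  translate([279, 265, 0]) cylinder(h = 399, r = 19);
}
translate([16, 301, 683]) {
  cube([31, 234, 2012]);
  translate([957, 0, 0]) cube([31, 234, 2012]);
  translate([31, 0, 0]) cube([926, 234, 24]);
  translate([31, 0, 383]) cube([926, 234, 24]);
  translate([31, 0, 766]) cube([926, 234, 24]);
  translate([31, 0, 1149]) cube([926, 234, 24]);
  translate([31, 0, 1532]) cube([926, 234, 24]);
  translate([31, 0, 1915]) cube([926, 234, 24]);
}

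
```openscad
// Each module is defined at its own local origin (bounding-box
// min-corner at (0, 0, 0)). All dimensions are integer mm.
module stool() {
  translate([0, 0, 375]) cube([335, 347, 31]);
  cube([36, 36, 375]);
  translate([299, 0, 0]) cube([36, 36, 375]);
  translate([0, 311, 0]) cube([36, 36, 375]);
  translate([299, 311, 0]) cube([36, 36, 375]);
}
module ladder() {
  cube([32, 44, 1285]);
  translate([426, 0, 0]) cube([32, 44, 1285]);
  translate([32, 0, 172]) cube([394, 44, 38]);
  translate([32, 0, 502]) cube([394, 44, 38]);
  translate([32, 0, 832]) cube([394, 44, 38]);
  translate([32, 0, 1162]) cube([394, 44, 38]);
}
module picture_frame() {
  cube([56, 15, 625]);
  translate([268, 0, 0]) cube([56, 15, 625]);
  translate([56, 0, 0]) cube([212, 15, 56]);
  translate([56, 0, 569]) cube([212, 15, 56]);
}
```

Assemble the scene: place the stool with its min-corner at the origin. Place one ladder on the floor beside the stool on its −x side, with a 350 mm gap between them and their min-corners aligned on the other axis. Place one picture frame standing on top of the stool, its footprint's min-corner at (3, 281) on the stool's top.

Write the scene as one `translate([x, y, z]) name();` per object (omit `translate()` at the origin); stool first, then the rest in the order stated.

stool();
translate([-808, 0, 0]) ladder();
translate([3, 281, 406]) picture_frame();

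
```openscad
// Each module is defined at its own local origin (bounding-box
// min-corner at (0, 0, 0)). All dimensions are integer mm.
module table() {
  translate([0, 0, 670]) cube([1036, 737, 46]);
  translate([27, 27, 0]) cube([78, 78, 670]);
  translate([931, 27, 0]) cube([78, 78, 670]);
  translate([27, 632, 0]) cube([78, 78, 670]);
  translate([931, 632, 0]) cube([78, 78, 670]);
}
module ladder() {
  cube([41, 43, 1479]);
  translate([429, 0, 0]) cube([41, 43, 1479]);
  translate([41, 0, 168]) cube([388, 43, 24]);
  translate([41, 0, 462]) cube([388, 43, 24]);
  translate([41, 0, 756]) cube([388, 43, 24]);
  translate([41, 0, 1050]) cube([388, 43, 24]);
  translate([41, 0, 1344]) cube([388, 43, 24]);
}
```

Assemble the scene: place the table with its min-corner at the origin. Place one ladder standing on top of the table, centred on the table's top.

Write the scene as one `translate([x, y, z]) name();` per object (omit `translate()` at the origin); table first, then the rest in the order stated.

table();
translate([283, 347, 716]) ladder();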